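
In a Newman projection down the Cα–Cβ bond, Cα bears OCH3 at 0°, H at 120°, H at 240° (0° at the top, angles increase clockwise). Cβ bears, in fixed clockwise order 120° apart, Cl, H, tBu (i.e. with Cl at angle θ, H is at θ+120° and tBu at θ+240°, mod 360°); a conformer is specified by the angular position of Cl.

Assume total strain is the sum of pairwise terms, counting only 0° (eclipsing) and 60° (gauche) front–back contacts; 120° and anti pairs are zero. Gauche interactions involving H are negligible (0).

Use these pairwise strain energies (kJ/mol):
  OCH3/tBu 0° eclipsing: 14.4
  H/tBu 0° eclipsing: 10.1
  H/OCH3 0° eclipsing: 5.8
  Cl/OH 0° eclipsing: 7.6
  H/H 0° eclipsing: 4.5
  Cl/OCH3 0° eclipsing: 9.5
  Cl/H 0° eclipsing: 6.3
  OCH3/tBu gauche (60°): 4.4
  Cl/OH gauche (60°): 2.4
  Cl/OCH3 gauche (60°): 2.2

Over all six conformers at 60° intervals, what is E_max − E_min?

Cl at 0° (eclipsed): OCH3–Cl eclipsed, H–H eclipsed, H–tBu eclipsed; 9.5 + 4.5 + 10.1 = 24.1 kJ/mol.
Cl at 60° (staggered): OCH3–Cl gauche, OCH3–tBu gauche; 2.2 + 4.4 = 6.6 kJ/mol.
Cl at 120° (eclipsed): OCH3–tBu eclipsed, H–Cl eclipsed, H–H eclipsed; 14.4 + 6.3 + 4.5 = 25.2 kJ/mol.
Cl at 180° (staggered): OCH3–tBu gauche; 4.4 = 4.4 kJ/mol.
Cl at 240° (eclipsed): OCH3–H eclipsed, H–tBu eclipsed, H–Cl eclipsed; 5.8 + 10.1 + 6.3 = 22.2 kJ/mol.
Cl at 300° (staggered): OCH3–Cl gauche; 2.2 = 2.2 kJ/mol.
Max at 120° (25.2 kJ/mol), min at 300° (2.2 kJ/mol); barrier = 23.0 kJ/mol.

23.0 kJ/mol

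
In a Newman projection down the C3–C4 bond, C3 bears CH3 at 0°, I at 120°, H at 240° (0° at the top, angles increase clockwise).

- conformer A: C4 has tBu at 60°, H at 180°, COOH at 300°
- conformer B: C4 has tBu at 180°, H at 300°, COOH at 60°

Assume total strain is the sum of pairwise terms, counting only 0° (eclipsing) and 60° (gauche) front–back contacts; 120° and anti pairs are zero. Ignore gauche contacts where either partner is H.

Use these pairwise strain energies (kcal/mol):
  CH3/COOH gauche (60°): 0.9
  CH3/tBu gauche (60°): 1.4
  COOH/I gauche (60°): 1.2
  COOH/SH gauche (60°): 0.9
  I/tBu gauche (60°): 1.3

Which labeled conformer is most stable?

A is staggered. CH3 at 0° is gauche with tBu at 60° (1.4); CH3 at 0° is gauche with COOH at 300° (0.9); I at 120° is gauche with tBu at 60° (1.3). Total 3.6 kcal/mol.
B is staggered. CH3 at 0° is gauche with COOH at 60° (0.9); I at 120° is gauche with tBu at 180° (1.3); I at 120° is gauche with COOH at 60° (1.2). Total 3.4 kcal/mol.
B has the lowest total (3.4 kcal/mol).

B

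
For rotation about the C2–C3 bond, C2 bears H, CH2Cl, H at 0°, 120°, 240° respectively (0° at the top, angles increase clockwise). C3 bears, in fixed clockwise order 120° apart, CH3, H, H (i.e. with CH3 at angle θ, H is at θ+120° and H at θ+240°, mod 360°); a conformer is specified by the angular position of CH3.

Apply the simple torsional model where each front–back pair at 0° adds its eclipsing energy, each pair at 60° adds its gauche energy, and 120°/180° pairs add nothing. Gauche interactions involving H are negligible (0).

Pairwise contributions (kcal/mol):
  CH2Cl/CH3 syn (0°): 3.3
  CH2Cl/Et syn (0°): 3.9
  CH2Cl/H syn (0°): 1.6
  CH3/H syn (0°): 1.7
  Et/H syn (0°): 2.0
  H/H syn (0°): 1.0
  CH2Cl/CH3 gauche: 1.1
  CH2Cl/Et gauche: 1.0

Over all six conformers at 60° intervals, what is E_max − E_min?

5.3 kcal/mol

CH3 at 0° is eclipsed. H at 0° is eclipsed with CH3 at 0° (1.7); CH2Cl at 120° is eclipsed with H at 120° (1.6); H at 240° is eclipsed with H at 240° (1.0). Total 4.3 kcal/mol.
CH3 at 60° is staggered. CH2Cl at 120° is gauche with CH3 at 60° (1.1). Total 1.1 kcal/mol.
CH3 at 120° is eclipsed. H at 0° is eclipsed with H at 0° (1.0); CH2Cl at 120° is eclipsed with CH3 at 120° (3.3); H at 240° is eclipsed with H at 240° (1.0). Total 5.3 kcal/mol.
CH3 at 180° is staggered. CH2Cl at 120° is gauche with CH3 at 180° (1.1). Total 1.1 kcal/mol.
CH3 at 240° is eclipsed. H at 0° is eclipsed with H at 0° (1.0); CH2Cl at 120° is eclipsed with H at 120° (1.6); H at 240° is eclipsed with CH3 at 240° (1.7). Total 4.3 kcal/mol.
CH3 at 300° (staggered): no non-H gauche contacts → 0.0 kcal/mol.
Max at 120° (5.3 kcal/mol), min at 300° (0.0 kcal/mol); barrier = 5.3 kcal/mol.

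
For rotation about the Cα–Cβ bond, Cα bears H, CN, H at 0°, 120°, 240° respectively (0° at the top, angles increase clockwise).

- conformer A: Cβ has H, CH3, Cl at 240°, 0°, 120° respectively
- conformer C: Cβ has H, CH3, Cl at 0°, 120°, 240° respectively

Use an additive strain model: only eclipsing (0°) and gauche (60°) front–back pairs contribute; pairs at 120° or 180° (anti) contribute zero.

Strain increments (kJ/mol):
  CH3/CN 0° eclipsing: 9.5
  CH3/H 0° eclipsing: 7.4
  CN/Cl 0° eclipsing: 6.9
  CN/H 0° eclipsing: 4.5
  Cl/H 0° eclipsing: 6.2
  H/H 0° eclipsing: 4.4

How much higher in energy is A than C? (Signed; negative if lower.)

A is eclipsed. H at 0° is eclipsed with CH3 at 0° (7.4); CN at 120° is eclipsed with Cl at 120° (6.9); H at 240° is eclipsed with H at 240° (4.4). Total 18.7 kJ/mol.
C is eclipsed. H at 0° is eclipsed with H at 0° (4.4); CN at 120° is eclipsed with CH3 at 120° (9.5); H at 240° is eclipsed with Cl at 240° (6.2). Total 20.1 kJ/mol.
E(A) − E(C) = 18.7 − 20.1 = -1.4 kJ/mol.

-1.4 kJ/mol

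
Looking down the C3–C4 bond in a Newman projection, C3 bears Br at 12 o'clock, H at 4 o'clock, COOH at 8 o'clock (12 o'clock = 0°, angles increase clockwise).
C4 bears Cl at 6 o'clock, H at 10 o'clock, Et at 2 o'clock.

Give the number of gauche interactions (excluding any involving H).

2

Non-H gauche pairs: Br(0°)/Et(60°); COOH(240°)/Cl(180°) — 2 interactions.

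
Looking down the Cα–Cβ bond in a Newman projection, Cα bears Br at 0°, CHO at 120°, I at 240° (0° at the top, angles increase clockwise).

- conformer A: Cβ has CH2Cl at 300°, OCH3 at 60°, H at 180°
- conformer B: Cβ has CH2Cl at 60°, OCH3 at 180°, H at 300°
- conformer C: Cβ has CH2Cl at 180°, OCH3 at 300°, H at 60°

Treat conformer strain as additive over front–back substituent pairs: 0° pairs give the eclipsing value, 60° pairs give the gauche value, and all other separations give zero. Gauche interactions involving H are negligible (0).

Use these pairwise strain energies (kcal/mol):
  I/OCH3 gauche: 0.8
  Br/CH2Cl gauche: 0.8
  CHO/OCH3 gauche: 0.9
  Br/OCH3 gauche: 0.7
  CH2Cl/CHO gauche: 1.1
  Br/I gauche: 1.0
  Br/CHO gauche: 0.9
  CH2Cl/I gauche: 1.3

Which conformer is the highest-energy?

A (staggered): Br–CH2Cl gauche, Br–OCH3 gauche, CHO–OCH3 gauche, I–CH2Cl gauche; 0.8 + 0.7 + 0.9 + 1.3 = 3.7 kcal/mol.
B (staggered): Br–CH2Cl gauche, CHO–CH2Cl gauche, CHO–OCH3 gauche, I–OCH3 gauche; 0.8 + 1.1 + 0.9 + 0.8 = 3.6 kcal/mol.
C (staggered): Br–OCH3 gauche, CHO–CH2Cl gauche, I–CH2Cl gauche, I–OCH3 gauche; 0.7 + 1.1 + 1.3 + 0.8 = 3.9 kcal/mol.
C has the highest total (3.9 kcal/mol).

C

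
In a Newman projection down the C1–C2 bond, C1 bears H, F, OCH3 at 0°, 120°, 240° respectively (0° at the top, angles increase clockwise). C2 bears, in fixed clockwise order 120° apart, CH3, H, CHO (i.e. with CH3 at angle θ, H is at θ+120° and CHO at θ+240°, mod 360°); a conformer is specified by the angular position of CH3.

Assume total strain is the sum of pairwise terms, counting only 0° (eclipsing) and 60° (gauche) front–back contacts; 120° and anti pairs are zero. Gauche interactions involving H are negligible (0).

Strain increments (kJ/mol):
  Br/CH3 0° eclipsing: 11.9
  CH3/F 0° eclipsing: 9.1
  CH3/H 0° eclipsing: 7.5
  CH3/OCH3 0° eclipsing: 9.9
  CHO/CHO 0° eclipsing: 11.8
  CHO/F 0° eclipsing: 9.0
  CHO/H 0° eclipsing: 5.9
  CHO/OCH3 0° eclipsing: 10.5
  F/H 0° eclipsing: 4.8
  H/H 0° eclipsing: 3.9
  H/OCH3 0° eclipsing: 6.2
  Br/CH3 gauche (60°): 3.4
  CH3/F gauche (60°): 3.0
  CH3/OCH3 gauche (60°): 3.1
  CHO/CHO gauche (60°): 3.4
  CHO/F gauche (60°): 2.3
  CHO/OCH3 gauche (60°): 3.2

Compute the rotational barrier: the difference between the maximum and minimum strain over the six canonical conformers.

CH3 at 0° (eclipsed): H(0°)/CH3(0°) eclipsed 7.5; F(120°)/H(120°) eclipsed 4.8; OCH3(240°)/CHO(240°) eclipsed 10.5 → 22.8 kJ/mol.
CH3 at 60° (staggered): F(120°)/CH3(60°) gauche 3.0; OCH3(240°)/CHO(300°) gauche 3.2 → 6.2 kJ/mol.
CH3 at 120° (eclipsed): H(0°)/CHO(0°) eclipsed 5.9; F(120°)/CH3(120°) eclipsed 9.1; OCH3(240°)/H(240°) eclipsed 6.2 → 21.2 kJ/mol.
CH3 at 180° (staggered): F(120°)/CH3(180°) gauche 3.0; F(120°)/CHO(60°) gauche 2.3; OCH3(240°)/CH3(180°) gauche 3.1 → 8.4 kJ/mol.
CH3 at 240° (eclipsed): H(0°)/H(0°) eclipsed 3.9; F(120°)/CHO(120°) eclipsed 9.0; OCH3(240°)/CH3(240°) eclipsed 9.9 → 22.8 kJ/mol.
CH3 at 300° (staggered): F(120°)/CHO(180°) gauche 2.3; OCH3(240°)/CH3(300°) gauche 3.1; OCH3(240°)/CHO(180°) gauche 3.2 → 8.6 kJ/mol.
Max at 0° (22.8 kJ/mol), min at 60° (6.2 kJ/mol); barrier = 16.6 kJ/mol.

16.6 kJ/mol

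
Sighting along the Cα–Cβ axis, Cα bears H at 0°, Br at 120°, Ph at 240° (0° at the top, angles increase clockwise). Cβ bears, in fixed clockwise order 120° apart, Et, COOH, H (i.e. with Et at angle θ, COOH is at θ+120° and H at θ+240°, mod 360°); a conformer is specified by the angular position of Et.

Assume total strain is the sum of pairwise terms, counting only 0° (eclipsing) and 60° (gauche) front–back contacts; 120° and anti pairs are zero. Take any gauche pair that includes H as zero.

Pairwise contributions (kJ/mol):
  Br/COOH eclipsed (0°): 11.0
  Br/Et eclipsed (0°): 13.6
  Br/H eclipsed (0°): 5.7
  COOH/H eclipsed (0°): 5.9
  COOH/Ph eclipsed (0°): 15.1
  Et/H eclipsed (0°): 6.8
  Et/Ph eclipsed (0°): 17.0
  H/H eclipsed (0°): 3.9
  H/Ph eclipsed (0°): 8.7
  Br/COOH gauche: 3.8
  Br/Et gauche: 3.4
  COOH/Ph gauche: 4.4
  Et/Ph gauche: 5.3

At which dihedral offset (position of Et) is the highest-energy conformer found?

Et at 0° (eclipsed): H(0°)/Et(0°) eclipsed 6.8; Br(120°)/COOH(120°) eclipsed 11.0; Ph(240°)/H(240°) eclipsed 8.7 → 26.5 kJ/mol.
Et at 60° (staggered): Br(120°)/Et(60°) gauche 3.4; Br(120°)/COOH(180°) gauche 3.8; Ph(240°)/COOH(180°) gauche 4.4 → 11.6 kJ/mol.
Et at 120° (eclipsed): H(0°)/H(0°) eclipsed 3.9; Br(120°)/Et(120°) eclipsed 13.6; Ph(240°)/COOH(240°) eclipsed 15.1 → 32.6 kJ/mol.
Et at 180° (staggered): Br(120°)/Et(180°) gauche 3.4; Ph(240°)/Et(180°) gauche 5.3; Ph(240°)/COOH(300°) gauche 4.4 → 13.1 kJ/mol.
Et at 240° (eclipsed): H(0°)/COOH(0°) eclipsed 5.9; Br(120°)/H(120°) eclipsed 5.7; Ph(240°)/Et(240°) eclipsed 17.0 → 28.6 kJ/mol.
Et at 300° (staggered): Br(120°)/COOH(60°) gauche 3.8; Ph(240°)/Et(300°) gauche 5.3 → 9.1 kJ/mol.
The maximum (32.6 kJ/mol) occurs with Et at 120°.

120°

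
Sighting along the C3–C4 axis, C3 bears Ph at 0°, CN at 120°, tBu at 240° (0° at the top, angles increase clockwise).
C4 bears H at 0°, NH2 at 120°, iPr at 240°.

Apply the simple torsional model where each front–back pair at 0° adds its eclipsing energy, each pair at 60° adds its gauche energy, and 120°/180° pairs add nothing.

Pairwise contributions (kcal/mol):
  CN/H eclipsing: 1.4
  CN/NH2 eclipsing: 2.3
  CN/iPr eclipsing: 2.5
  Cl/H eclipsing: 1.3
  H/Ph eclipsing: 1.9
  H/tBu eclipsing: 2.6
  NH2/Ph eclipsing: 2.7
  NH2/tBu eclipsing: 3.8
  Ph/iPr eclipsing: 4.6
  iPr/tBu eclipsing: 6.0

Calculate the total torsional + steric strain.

This conformer (eclipsed): Ph(0°)/H(0°) eclipsed 1.9; CN(120°)/NH2(120°) eclipsed 2.3; tBu(240°)/iPr(240°) eclipsed 6.0 → 10.2 kcal/mol.

10.2 kcal/mol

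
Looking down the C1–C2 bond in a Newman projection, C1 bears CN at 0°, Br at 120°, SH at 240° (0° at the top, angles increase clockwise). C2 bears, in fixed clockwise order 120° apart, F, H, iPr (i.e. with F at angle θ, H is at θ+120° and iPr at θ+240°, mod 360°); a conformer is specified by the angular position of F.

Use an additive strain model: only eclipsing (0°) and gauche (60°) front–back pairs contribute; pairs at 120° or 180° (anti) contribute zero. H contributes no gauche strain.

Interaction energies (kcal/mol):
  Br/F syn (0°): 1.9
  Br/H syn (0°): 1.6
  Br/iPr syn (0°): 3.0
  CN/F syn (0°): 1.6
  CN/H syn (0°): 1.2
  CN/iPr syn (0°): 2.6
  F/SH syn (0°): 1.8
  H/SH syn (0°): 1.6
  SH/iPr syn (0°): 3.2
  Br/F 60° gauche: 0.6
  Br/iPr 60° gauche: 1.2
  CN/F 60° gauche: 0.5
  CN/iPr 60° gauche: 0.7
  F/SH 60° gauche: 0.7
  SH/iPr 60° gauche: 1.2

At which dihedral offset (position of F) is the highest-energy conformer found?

0°

F at 0° is eclipsed. CN at 0° is eclipsed with F at 0° (1.6); Br at 120° is eclipsed with H at 120° (1.6); SH at 240° is eclipsed with iPr at 240° (3.2). Total 6.4 kcal/mol.
F at 60° is staggered. CN at 0° is gauche with F at 60° (0.5); CN at 0° is gauche with iPr at 300° (0.7); Br at 120° is gauche with F at 60° (0.6); SH at 240° is gauche with iPr at 300° (1.2). Total 3.0 kcal/mol.
F at 120° is eclipsed. CN at 0° is eclipsed with iPr at 0° (2.6); Br at 120° is eclipsed with F at 120° (1.9); SH at 240° is eclipsed with H at 240° (1.6). Total 6.1 kcal/mol.
F at 180° is staggered. CN at 0° is gauche with iPr at 60° (0.7); Br at 120° is gauche with F at 180° (0.6); Br at 120° is gauche with iPr at 60° (1.2); SH at 240° is gauche with F at 180° (0.7). Total 3.2 kcal/mol.
F at 240° is eclipsed. CN at 0° is eclipsed with H at 0° (1.2); Br at 120° is eclipsed with iPr at 120° (3.0); SH at 240° is eclipsed with F at 240° (1.8). Total 6.0 kcal/mol.
F at 300° is staggered. CN at 0° is gauche with F at 300° (0.5); Br at 120° is gauche with iPr at 180° (1.2); SH at 240° is gauche with F at 300° (0.7); SH at 240° is gauche with iPr at 180° (1.2). Total 3.6 kcal/mol.
The maximum (6.4 kcal/mol) occurs with F at 0°.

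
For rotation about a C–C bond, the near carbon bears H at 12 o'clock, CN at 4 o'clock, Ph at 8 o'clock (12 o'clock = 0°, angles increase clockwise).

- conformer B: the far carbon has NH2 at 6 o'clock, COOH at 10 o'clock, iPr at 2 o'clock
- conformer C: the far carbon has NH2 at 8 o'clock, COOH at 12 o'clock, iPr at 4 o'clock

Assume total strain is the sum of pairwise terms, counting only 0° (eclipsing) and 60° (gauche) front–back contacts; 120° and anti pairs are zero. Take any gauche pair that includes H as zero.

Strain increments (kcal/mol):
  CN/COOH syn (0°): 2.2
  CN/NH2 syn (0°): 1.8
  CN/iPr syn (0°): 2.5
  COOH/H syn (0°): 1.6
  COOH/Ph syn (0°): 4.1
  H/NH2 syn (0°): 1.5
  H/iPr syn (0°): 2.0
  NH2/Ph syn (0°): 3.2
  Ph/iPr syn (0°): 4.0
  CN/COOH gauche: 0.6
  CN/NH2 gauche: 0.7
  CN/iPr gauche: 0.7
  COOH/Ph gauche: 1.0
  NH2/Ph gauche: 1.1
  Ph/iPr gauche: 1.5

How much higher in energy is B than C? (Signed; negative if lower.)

-3.8 kcal/mol

B (staggered): CN(120°)/NH2(180°) gauche 0.7; CN(120°)/iPr(60°) gauche 0.7; Ph(240°)/NH2(180°) gauche 1.1; Ph(240°)/COOH(300°) gauche 1.0 → 3.5 kcal/mol.
C (eclipsed): H(0°)/COOH(0°) eclipsed 1.6; CN(120°)/iPr(120°) eclipsed 2.5; Ph(240°)/NH2(240°) eclipsed 3.2 → 7.3 kcal/mol.
E(B) − E(C) = 3.5 − 7.3 = -3.8 kcal/mol.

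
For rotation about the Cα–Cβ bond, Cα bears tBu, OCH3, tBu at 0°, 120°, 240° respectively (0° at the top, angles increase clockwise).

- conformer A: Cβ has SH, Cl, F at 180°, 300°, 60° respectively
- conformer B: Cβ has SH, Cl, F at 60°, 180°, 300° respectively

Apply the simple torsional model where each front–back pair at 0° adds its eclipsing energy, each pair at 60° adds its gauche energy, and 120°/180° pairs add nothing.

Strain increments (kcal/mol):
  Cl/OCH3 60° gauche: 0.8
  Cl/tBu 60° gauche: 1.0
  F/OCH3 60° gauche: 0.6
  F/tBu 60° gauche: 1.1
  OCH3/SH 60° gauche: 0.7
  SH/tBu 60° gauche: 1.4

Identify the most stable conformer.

A

A (staggered): tBu–Cl gauche, tBu–F gauche, OCH3–SH gauche, OCH3–F gauche, tBu–SH gauche, tBu–Cl gauche; 1.0 + 1.1 + 0.7 + 0.6 + 1.4 + 1.0 = 5.8 kcal/mol.
B (staggered): tBu–SH gauche, tBu–F gauche, OCH3–SH gauche, OCH3–Cl gauche, tBu–Cl gauche, tBu–F gauche; 1.4 + 1.1 + 0.7 + 0.8 + 1.0 + 1.1 = 6.1 kcal/mol.
A has the lowest total (5.8 kcal/mol).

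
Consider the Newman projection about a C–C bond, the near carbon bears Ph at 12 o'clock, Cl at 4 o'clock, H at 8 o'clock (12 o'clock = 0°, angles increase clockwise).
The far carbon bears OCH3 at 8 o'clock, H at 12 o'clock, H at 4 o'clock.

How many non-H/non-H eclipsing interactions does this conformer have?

0

Every eclipsing pair involves H, so the count is 0.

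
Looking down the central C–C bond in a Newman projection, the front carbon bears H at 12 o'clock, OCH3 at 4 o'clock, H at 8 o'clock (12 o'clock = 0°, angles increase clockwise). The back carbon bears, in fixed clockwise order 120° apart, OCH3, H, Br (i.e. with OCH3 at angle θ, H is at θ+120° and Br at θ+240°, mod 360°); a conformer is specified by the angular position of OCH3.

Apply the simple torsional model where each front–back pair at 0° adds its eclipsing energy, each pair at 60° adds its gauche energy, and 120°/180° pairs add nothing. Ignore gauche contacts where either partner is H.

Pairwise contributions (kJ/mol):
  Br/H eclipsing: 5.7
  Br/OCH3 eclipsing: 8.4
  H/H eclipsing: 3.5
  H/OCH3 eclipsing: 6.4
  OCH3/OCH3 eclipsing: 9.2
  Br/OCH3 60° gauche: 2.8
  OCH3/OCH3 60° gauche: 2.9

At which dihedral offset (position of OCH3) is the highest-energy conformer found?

OCH3 at 0° is eclipsed. H at 0° is eclipsed with OCH3 at 0° (6.4); OCH3 at 120° is eclipsed with H at 120° (6.4); H at 240° is eclipsed with Br at 240° (5.7). Total 18.5 kJ/mol.
OCH3 at 60° is staggered. OCH3 at 120° is gauche with OCH3 at 60° (2.9). Total 2.9 kJ/mol.
OCH3 at 120° is eclipsed. H at 0° is eclipsed with Br at 0° (5.7); OCH3 at 120° is eclipsed with OCH3 at 120° (9.2); H at 240° is eclipsed with H at 240° (3.5). Total 18.4 kJ/mol.
OCH3 at 180° is staggered. OCH3 at 120° is gauche with OCH3 at 180° (2.9); OCH3 at 120° is gauche with Br at 60° (2.8). Total 5.7 kJ/mol.
OCH3 at 240° is eclipsed. H at 0° is eclipsed with H at 0° (3.5); OCH3 at 120° is eclipsed with Br at 120° (8.4); H at 240° is eclipsed with OCH3 at 240° (6.4). Total 18.3 kJ/mol.
OCH3 at 300° is staggered. OCH3 at 120° is gauche with Br at 180° (2.8). Total 2.8 kJ/mol.
The maximum (18.5 kJ/mol) occurs with OCH3 at 0°.

0°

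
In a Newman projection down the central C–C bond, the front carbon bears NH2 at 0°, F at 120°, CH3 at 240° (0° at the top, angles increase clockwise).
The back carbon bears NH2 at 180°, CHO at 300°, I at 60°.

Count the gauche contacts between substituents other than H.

6

Non-H gauche pairs: NH2(0°)/CHO(300°); NH2(0°)/I(60°); F(120°)/NH2(180°); F(120°)/I(60°); CH3(240°)/NH2(180°); CH3(240°)/CHO(300°) — 6 interactions.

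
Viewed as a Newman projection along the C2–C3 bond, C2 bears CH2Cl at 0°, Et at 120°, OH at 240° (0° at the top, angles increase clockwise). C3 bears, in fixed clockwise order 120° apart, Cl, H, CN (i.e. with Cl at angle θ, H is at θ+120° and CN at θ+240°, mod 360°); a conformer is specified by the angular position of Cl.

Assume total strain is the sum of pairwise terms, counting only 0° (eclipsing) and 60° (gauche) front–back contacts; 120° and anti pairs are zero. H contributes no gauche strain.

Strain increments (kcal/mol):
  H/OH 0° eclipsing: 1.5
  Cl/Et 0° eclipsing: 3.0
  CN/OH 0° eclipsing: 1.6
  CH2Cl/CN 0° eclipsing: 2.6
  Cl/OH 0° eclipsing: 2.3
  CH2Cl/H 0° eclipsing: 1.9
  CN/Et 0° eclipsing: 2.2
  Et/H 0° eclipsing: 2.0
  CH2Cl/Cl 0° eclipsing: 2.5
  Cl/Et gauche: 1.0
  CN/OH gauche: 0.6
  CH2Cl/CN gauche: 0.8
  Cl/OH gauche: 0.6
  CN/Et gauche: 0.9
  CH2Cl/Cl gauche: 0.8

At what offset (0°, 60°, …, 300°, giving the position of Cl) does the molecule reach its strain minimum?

300°

Cl at 0° (eclipsed): CH2Cl–Cl eclipsed, Et–H eclipsed, OH–CN eclipsed; 2.5 + 2.0 + 1.6 = 6.1 kcal/mol.
Cl at 60° (staggered): CH2Cl–Cl gauche, CH2Cl–CN gauche, Et–Cl gauche, OH–CN gauche; 0.8 + 0.8 + 1.0 + 0.6 = 3.2 kcal/mol.
Cl at 120° (eclipsed): CH2Cl–CN eclipsed, Et–Cl eclipsed, OH–H eclipsed; 2.6 + 3.0 + 1.5 = 7.1 kcal/mol.
Cl at 180° (staggered): CH2Cl–CN gauche, Et–Cl gauche, Et–CN gauche, OH–Cl gauche; 0.8 + 1.0 + 0.9 + 0.6 = 3.3 kcal/mol.
Cl at 240° (eclipsed): CH2Cl–H eclipsed, Et–CN eclipsed, OH–Cl eclipsed; 1.9 + 2.2 + 2.3 = 6.4 kcal/mol.
Cl at 300° (staggered): CH2Cl–Cl gauche, Et–CN gauche, OH–Cl gauche, OH–CN gauche; 0.8 + 0.9 + 0.6 + 0.6 = 2.9 kcal/mol.
The minimum (2.9 kcal/mol) occurs with Cl at 300°.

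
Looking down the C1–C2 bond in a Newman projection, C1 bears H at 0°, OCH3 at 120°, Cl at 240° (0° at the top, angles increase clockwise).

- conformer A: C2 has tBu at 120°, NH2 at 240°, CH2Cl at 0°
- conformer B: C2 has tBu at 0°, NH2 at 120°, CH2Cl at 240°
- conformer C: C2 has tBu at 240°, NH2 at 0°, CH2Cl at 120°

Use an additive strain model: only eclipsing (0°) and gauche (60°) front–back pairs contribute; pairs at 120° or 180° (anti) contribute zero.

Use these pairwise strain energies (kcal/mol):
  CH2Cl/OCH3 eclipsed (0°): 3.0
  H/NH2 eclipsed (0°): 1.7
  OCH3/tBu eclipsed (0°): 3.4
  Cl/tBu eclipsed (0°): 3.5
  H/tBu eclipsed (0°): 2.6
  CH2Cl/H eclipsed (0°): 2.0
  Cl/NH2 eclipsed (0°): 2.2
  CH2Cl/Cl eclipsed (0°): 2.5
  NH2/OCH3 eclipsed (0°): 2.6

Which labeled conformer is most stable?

A

A is eclipsed. H at 0° is eclipsed with CH2Cl at 0° (2.0); OCH3 at 120° is eclipsed with tBu at 120° (3.4); Cl at 240° is eclipsed with NH2 at 240° (2.2). Total 7.6 kcal/mol.
B is eclipsed. H at 0° is eclipsed with tBu at 0° (2.6); OCH3 at 120° is eclipsed with NH2 at 120° (2.6); Cl at 240° is eclipsed with CH2Cl at 240° (2.5). Total 7.7 kcal/mol.
C is eclipsed. H at 0° is eclipsed with NH2 at 0° (1.7); OCH3 at 120° is eclipsed with CH2Cl at 120° (3.0); Cl at 240° is eclipsed with tBu at 240° (3.5). Total 8.2 kcal/mol.
A has the lowest total (7.6 kcal/mol).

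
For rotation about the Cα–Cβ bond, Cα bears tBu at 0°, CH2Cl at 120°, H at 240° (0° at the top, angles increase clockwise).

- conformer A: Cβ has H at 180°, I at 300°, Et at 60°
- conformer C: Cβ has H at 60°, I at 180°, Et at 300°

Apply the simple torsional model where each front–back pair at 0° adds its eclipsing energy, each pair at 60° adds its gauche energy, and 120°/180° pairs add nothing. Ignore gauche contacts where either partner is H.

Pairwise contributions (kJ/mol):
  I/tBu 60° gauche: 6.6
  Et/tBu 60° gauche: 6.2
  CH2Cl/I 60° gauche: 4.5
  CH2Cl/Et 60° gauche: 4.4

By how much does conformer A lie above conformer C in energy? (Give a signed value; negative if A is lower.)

A (staggered): tBu(0°)/I(300°) gauche 6.6; tBu(0°)/Et(60°) gauche 6.2; CH2Cl(120°)/Et(60°) gauche 4.4 → 17.2 kJ/mol.
C (staggered): tBu(0°)/Et(300°) gauche 6.2; CH2Cl(120°)/I(180°) gauche 4.5 → 10.7 kJ/mol.
E(A) − E(C) = 17.2 − 10.7 = +6.5 kJ/mol.

+6.5 kJ/mol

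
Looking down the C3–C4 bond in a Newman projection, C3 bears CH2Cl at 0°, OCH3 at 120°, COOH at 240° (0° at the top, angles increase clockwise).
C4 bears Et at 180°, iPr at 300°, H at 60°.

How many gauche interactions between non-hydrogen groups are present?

4

Non-H gauche pairs: CH2Cl(0°)/iPr(300°); OCH3(120°)/Et(180°); COOH(240°)/Et(180°); COOH(240°)/iPr(300°) — 4 interactions.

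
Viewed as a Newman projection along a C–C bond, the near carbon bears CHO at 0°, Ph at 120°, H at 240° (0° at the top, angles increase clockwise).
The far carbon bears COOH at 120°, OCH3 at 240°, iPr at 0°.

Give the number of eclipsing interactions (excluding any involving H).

2

Non-H eclipsing pairs: CHO(0°)/iPr(0°); Ph(120°)/COOH(120°) — 2 interactions.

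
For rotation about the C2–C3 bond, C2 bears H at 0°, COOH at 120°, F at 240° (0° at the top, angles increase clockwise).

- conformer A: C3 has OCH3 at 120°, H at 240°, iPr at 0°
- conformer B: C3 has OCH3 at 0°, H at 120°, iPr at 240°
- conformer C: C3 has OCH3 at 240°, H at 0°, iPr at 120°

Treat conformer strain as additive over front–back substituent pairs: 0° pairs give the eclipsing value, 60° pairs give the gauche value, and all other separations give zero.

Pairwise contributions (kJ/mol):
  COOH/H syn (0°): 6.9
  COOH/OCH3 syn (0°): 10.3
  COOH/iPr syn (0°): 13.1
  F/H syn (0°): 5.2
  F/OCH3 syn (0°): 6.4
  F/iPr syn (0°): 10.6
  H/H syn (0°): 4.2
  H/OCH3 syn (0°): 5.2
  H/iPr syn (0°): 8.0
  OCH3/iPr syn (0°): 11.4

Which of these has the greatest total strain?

C

A (eclipsed): H–iPr eclipsed, COOH–OCH3 eclipsed, F–H eclipsed; 8.0 + 10.3 + 5.2 = 23.5 kJ/mol.
B (eclipsed): H–OCH3 eclipsed, COOH–H eclipsed, F–iPr eclipsed; 5.2 + 6.9 + 10.6 = 22.7 kJ/mol.
C (eclipsed): H–H eclipsed, COOH–iPr eclipsed, F–OCH3 eclipsed; 4.2 + 13.1 + 6.4 = 23.7 kJ/mol.
C has the highest total (23.7 kJ/mol).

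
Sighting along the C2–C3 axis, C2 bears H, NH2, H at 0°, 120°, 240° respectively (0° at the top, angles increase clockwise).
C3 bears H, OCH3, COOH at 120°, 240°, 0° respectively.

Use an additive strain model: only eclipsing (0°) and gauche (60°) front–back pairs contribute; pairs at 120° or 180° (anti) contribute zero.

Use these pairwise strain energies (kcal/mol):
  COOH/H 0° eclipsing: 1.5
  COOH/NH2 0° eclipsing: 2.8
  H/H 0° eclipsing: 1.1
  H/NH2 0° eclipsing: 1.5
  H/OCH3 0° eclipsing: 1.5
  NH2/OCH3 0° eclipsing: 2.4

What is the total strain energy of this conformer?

4.5 kcal/mol

This conformer (eclipsed): H–COOH eclipsed, NH2–H eclipsed, H–OCH3 eclipsed; 1.5 + 1.5 + 1.5 = 4.5 kcal/mol.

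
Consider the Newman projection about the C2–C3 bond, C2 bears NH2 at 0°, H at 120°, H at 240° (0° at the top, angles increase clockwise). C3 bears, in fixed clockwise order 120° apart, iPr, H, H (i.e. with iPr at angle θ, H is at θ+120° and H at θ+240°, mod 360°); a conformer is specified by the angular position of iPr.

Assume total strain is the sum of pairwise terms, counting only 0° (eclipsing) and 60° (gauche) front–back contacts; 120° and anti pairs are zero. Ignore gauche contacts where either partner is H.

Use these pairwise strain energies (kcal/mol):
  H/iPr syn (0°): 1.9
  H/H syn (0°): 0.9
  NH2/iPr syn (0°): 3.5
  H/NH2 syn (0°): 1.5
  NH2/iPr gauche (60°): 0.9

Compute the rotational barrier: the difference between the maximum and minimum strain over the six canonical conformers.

iPr at 0° is eclipsed. NH2 at 0° is eclipsed with iPr at 0° (3.5); H at 120° is eclipsed with H at 120° (0.9); H at 240° is eclipsed with H at 240° (0.9). Total 5.3 kcal/mol.
iPr at 60° is staggered. NH2 at 0° is gauche with iPr at 60° (0.9). Total 0.9 kcal/mol.
iPr at 120° is eclipsed. NH2 at 0° is eclipsed with H at 0° (1.5); H at 120° is eclipsed with iPr at 120° (1.9); H at 240° is eclipsed with H at 240° (0.9). Total 4.3 kcal/mol.
iPr at 180° (staggered): no non-H gauche contacts → 0.0 kcal/mol.
iPr at 240° is eclipsed. NH2 at 0° is eclipsed with H at 0° (1.5); H at 120° is eclipsed with H at 120° (0.9); H at 240° is eclipsed with iPr at 240° (1.9). Total 4.3 kcal/mol.
iPr at 300° is staggered. NH2 at 0° is gauche with iPr at 300° (0.9). Total 0.9 kcal/mol.
Max at 0° (5.3 kcal/mol), min at 180° (0.0 kcal/mol); barrier = 5.3 kcal/mol.

5.3 kcal/mol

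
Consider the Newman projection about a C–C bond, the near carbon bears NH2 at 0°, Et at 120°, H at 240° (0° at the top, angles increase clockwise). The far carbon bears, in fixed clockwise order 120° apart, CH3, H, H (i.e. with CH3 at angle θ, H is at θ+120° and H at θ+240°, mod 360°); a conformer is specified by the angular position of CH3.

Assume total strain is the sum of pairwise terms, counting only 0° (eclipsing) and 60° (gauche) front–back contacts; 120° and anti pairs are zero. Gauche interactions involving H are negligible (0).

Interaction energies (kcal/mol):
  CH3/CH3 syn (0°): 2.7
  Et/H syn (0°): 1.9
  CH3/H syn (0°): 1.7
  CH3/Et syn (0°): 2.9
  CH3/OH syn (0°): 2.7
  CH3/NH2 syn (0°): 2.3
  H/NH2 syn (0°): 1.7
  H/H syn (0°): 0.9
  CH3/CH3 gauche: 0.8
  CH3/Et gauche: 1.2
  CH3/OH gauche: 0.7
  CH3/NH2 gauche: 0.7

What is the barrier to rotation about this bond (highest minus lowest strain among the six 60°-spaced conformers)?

CH3 at 0° (eclipsed): NH2–CH3 eclipsed, Et–H eclipsed, H–H eclipsed; 2.3 + 1.9 + 0.9 = 5.1 kcal/mol.
CH3 at 60° (staggered): NH2–CH3 gauche, Et–CH3 gauche; 0.7 + 1.2 = 1.9 kcal/mol.
CH3 at 120° (eclipsed): NH2–H eclipsed, Et–CH3 eclipsed, H–H eclipsed; 1.7 + 2.9 + 0.9 = 5.5 kcal/mol.
CH3 at 180° (staggered): Et–CH3 gauche; 1.2 = 1.2 kcal/mol.
CH3 at 240° (eclipsed): NH2–H eclipsed, Et–H eclipsed, H–CH3 eclipsed; 1.7 + 1.9 + 1.7 = 5.3 kcal/mol.
CH3 at 300° (staggered): NH2–CH3 gauche; 0.7 = 0.7 kcal/mol.
Max at 120° (5.5 kcal/mol), min at 300° (0.7 kcal/mol); barrier = 4.8 kcal/mol.

4.8 kcal/mol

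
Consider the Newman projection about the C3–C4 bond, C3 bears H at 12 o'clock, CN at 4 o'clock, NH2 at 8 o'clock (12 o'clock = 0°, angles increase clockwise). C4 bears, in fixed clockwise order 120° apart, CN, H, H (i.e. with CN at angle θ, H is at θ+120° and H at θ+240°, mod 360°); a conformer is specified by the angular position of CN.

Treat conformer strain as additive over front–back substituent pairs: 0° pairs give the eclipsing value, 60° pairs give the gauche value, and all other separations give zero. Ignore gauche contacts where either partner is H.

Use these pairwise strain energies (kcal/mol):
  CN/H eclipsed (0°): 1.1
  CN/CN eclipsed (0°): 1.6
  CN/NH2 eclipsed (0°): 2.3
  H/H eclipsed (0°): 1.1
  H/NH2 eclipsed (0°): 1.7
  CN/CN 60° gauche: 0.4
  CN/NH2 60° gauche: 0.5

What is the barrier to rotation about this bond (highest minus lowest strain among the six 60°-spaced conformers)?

CN at 0° (eclipsed): H–CN eclipsed, CN–H eclipsed, NH2–H eclipsed; 1.1 + 1.1 + 1.7 = 3.9 kcal/mol.
CN at 60° (staggered): CN–CN gauche; 0.4 = 0.4 kcal/mol.
CN at 120° (eclipsed): H–H eclipsed, CN–CN eclipsed, NH2–H eclipsed; 1.1 + 1.6 + 1.7 = 4.4 kcal/mol.
CN at 180° (staggered): CN–CN gauche, NH2–CN gauche; 0.4 + 0.5 = 0.9 kcal/mol.
CN at 240° (eclipsed): H–H eclipsed, CN–H eclipsed, NH2–CN eclipsed; 1.1 + 1.1 + 2.3 = 4.5 kcal/mol.
CN at 300° (staggered): NH2–CN gauche; 0.5 = 0.5 kcal/mol.
Max at 240° (4.5 kcal/mol), min at 60° (0.4 kcal/mol); barrier = 4.1 kcal/mol.

4.1 kcal/mol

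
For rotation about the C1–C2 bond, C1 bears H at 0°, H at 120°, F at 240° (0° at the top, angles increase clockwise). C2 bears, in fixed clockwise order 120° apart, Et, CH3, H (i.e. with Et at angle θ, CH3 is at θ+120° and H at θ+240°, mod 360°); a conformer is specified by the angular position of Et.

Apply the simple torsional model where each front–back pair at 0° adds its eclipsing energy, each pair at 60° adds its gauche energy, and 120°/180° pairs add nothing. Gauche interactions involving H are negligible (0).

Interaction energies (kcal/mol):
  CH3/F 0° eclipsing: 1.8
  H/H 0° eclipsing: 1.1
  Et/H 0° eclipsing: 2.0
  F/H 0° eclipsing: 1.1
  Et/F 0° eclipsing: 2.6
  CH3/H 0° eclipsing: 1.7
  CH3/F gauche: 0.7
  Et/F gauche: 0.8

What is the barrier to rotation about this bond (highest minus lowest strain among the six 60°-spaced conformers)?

Et at 0° (eclipsed): H(0°)/Et(0°) eclipsed 2.0; H(120°)/CH3(120°) eclipsed 1.7; F(240°)/H(240°) eclipsed 1.1 → 4.8 kcal/mol.
Et at 60° (staggered): F(240°)/CH3(180°) gauche 0.7 → 0.7 kcal/mol.
Et at 120° (eclipsed): H(0°)/H(0°) eclipsed 1.1; H(120°)/Et(120°) eclipsed 2.0; F(240°)/CH3(240°) eclipsed 1.8 → 4.9 kcal/mol.
Et at 180° (staggered): F(240°)/Et(180°) gauche 0.8; F(240°)/CH3(300°) gauche 0.7 → 1.5 kcal/mol.
Et at 240° (eclipsed): H(0°)/CH3(0°) eclipsed 1.7; H(120°)/H(120°) eclipsed 1.1; F(240°)/Et(240°) eclipsed 2.6 → 5.4 kcal/mol.
Et at 300° (staggered): F(240°)/Et(300°) gauche 0.8 → 0.8 kcal/mol.
Max at 240° (5.4 kcal/mol), min at 60° (0.7 kcal/mol); barrier = 4.7 kcal/mol.

4.7 kcal/mol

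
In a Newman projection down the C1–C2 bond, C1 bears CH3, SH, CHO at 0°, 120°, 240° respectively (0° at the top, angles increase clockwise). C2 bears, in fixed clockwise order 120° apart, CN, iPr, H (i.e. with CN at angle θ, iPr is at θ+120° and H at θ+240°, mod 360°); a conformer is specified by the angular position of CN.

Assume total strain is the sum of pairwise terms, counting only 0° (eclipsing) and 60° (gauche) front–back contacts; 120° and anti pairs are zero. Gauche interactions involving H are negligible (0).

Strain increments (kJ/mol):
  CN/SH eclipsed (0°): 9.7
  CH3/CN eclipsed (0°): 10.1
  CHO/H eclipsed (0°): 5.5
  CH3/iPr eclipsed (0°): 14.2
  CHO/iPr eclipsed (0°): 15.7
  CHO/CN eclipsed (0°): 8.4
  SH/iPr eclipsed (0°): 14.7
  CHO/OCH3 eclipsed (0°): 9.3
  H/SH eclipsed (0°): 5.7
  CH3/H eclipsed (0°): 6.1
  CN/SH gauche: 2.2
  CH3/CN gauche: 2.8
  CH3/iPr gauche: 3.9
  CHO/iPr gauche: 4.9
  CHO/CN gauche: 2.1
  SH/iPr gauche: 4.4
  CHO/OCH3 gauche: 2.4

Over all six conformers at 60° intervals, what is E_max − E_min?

CN at 0° is eclipsed. CH3 at 0° is eclipsed with CN at 0° (10.1); SH at 120° is eclipsed with iPr at 120° (14.7); CHO at 240° is eclipsed with H at 240° (5.5). Total 30.3 kJ/mol.
CN at 60° is staggered. CH3 at 0° is gauche with CN at 60° (2.8); SH at 120° is gauche with CN at 60° (2.2); SH at 120° is gauche with iPr at 180° (4.4); CHO at 240° is gauche with iPr at 180° (4.9). Total 14.3 kJ/mol.
CN at 120° is eclipsed. CH3 at 0° is eclipsed with H at 0° (6.1); SH at 120° is eclipsed with CN at 120° (9.7); CHO at 240° is eclipsed with iPr at 240° (15.7). Total 31.5 kJ/mol.
CN at 180° is staggered. CH3 at 0° is gauche with iPr at 300° (3.9); SH at 120° is gauche with CN at 180° (2.2); CHO at 240° is gauche with CN at 180° (2.1); CHO at 240° is gauche with iPr at 300° (4.9). Total 13.1 kJ/mol.
CN at 240° is eclipsed. CH3 at 0° is eclipsed with iPr at 0° (14.2); SH at 120° is eclipsed with H at 120° (5.7); CHO at 240° is eclipsed with CN at 240° (8.4). Total 28.3 kJ/mol.
CN at 300° is staggered. CH3 at 0° is gauche with CN at 300° (2.8); CH3 at 0° is gauche with iPr at 60° (3.9); SH at 120° is gauche with iPr at 60° (4.4); CHO at 240° is gauche with CN at 300° (2.1). Total 13.2 kJ/mol.
Max at 120° (31.5 kJ/mol), min at 180° (13.1 kJ/mol); barrier = 18.4 kJ/mol.

18.4 kJ/mol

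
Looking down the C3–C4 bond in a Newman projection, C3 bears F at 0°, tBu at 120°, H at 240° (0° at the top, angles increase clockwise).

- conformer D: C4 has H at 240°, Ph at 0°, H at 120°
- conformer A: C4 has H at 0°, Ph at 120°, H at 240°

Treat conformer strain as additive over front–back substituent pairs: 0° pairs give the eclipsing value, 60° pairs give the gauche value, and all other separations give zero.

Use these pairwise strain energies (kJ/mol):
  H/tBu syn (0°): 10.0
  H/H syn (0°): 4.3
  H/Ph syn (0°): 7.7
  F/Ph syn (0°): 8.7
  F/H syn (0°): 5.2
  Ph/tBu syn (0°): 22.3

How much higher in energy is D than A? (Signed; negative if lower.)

D (eclipsed): F(0°)/Ph(0°) eclipsed 8.7; tBu(120°)/H(120°) eclipsed 10.0; H(240°)/H(240°) eclipsed 4.3 → 23.0 kJ/mol.
A (eclipsed): F(0°)/H(0°) eclipsed 5.2; tBu(120°)/Ph(120°) eclipsed 22.3; H(240°)/H(240°) eclipsed 4.3 → 31.8 kJ/mol.
E(D) − E(A) = 23.0 − 31.8 = -8.8 kJ/mol.

-8.8 kJ/mol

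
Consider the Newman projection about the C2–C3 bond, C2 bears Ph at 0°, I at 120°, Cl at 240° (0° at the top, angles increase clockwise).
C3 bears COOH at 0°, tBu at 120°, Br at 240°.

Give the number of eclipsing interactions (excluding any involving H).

3

Non-H eclipsing pairs: Ph(0°)/COOH(0°); I(120°)/tBu(120°); Cl(240°)/Br(240°) — 3 interactions.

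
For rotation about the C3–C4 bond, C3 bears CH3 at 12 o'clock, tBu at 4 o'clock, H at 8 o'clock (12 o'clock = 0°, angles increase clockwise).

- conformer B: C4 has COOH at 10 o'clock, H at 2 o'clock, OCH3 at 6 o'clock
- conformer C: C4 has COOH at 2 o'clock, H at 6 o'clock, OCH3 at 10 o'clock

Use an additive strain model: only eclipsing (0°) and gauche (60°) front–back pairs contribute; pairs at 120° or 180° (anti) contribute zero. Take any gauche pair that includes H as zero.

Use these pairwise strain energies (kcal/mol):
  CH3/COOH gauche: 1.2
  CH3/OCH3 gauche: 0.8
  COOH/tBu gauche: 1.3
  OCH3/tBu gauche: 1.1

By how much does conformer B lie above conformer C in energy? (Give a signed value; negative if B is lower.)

-1.0 kcal/mol

B (staggered): CH3–COOH gauche, tBu–OCH3 gauche; 1.2 + 1.1 = 2.3 kcal/mol.
C (staggered): CH3–COOH gauche, CH3–OCH3 gauche, tBu–COOH gauche; 1.2 + 0.8 + 1.3 = 3.3 kcal/mol.
E(B) − E(C) = 2.3 − 3.3 = -1.0 kcal/mol.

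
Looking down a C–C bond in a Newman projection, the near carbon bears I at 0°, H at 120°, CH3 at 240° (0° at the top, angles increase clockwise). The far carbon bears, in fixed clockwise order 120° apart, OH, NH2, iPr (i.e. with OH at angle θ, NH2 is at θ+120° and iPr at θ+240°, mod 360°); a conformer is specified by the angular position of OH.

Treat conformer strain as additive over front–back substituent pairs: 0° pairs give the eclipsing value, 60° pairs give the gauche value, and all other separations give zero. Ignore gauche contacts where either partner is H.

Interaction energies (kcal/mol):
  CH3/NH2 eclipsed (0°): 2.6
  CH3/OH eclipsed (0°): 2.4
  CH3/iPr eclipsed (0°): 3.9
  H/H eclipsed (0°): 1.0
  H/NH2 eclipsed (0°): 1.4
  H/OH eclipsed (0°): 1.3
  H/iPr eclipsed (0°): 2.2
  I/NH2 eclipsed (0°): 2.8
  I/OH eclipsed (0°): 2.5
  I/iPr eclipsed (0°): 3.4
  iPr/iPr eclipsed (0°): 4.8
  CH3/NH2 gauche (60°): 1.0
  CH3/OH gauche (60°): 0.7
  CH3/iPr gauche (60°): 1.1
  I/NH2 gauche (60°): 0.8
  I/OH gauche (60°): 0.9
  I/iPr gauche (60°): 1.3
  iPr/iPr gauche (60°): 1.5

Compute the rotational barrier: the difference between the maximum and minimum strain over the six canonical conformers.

4.3 kcal/mol

OH at 0° (eclipsed): I–OH eclipsed, H–NH2 eclipsed, CH3–iPr eclipsed; 2.5 + 1.4 + 3.9 = 7.8 kcal/mol.
OH at 60° (staggered): I–OH gauche, I–iPr gauche, CH3–NH2 gauche, CH3–iPr gauche; 0.9 + 1.3 + 1.0 + 1.1 = 4.3 kcal/mol.
OH at 120° (eclipsed): I–iPr eclipsed, H–OH eclipsed, CH3–NH2 eclipsed; 3.4 + 1.3 + 2.6 = 7.3 kcal/mol.
OH at 180° (staggered): I–NH2 gauche, I–iPr gauche, CH3–OH gauche, CH3–NH2 gauche; 0.8 + 1.3 + 0.7 + 1.0 = 3.8 kcal/mol.
OH at 240° (eclipsed): I–NH2 eclipsed, H–iPr eclipsed, CH3–OH eclipsed; 2.8 + 2.2 + 2.4 = 7.4 kcal/mol.
OH at 300° (staggered): I–OH gauche, I–NH2 gauche, CH3–OH gauche, CH3–iPr gauche; 0.9 + 0.8 + 0.7 + 1.1 = 3.5 kcal/mol.
Max at 0° (7.8 kcal/mol), min at 300° (3.5 kcal/mol); barrier = 4.3 kcal/mol.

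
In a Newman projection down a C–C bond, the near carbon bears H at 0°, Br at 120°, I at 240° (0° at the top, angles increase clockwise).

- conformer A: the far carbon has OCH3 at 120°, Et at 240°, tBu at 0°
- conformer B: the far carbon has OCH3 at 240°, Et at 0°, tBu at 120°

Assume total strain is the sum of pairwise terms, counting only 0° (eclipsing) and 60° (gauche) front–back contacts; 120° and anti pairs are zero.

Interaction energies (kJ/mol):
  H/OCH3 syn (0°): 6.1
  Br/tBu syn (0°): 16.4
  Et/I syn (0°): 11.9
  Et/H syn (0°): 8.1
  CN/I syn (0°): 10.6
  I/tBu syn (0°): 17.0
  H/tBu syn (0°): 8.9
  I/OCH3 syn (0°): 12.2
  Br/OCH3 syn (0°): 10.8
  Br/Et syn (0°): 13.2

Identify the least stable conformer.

B

A (eclipsed): H–tBu eclipsed, Br–OCH3 eclipsed, I–Et eclipsed; 8.9 + 10.8 + 11.9 = 31.6 kJ/mol.
B (eclipsed): H–Et eclipsed, Br–tBu eclipsed, I–OCH3 eclipsed; 8.1 + 16.4 + 12.2 = 36.7 kJ/mol.
B has the highest total (36.7 kJ/mol).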